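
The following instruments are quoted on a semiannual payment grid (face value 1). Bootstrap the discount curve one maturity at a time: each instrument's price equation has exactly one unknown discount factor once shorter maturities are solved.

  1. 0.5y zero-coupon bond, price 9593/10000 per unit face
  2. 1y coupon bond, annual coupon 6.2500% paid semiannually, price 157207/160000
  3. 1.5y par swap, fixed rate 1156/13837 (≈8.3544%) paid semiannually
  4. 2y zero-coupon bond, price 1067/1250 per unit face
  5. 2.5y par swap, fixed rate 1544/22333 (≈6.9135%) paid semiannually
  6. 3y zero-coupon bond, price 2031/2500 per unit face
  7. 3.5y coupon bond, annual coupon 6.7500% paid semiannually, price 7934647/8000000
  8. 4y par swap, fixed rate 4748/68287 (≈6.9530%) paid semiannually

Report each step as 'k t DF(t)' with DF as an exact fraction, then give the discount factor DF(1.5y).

1 1/2 9593/10000
2 1 9237/10000
3 3/2 2211/2500
4 2 1067/1250
5 5/2 1057/1250
6 3 2031/2500
7 7/2 7871/10000
8 4 3813/5000
DF(1.5y) = 2211/2500 ≈ 0.884400

step 1 [0.5y] zero: DF = P = 9593/10000 ≈ 0.959300
step 2 [1y] bond c/2=1/32: DF=(157207/160000 − 1/32·(0.959300))/(1+1/32) = 9237/10000 ≈ 0.923700
step 3 [1.5y] swap r/2=578/13837: DF=(1 − 578/13837·(0.959300+0.923700))/(1+578/13837) = 2211/2500 ≈ 0.884400
step 4 [2y] zero: DF = P = 1067/1250 ≈ 0.853600
step 5 [2.5y] swap r/2=772/22333: DF=(1 − 772/22333·(0.959300+0.923700+0.884400+0.853600))/(1+772/22333) = 1057/1250 ≈ 0.845600
step 6 [3y] zero: DF = P = 2031/2500 ≈ 0.812400
step 7 [3.5y] bond c/2=27/800: DF=(7934647/8000000 − 27/800·(0.959300+0.923700+0.884400+0.853600+0.845600+0.812400))/(1+27/800) = 7871/10000 ≈ 0.787100
step 8 [4y] swap r/2=2374/68287: DF=(1 − 2374/68287·(0.959300+0.923700+0.884400+0.853600+0.845600+0.812400+0.787100))/(1+2374/68287) = 3813/5000 ≈ 0.762600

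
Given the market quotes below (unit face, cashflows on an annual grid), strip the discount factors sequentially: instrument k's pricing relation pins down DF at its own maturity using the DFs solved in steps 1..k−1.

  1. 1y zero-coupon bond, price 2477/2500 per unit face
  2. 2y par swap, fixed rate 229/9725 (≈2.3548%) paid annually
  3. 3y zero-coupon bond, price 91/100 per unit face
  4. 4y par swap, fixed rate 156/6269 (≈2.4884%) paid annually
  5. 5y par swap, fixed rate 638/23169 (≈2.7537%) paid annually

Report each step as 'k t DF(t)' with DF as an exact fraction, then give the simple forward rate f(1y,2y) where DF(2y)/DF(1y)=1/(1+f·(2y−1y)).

1 1 2477/2500
2 2 4771/5000
3 3 91/100
4 4 1133/1250
5 5 2181/2500
f(1y,2y) = ((2477/2500)/(4771/5000) − 1)/(1) = 183/4771 ≈ 3.8357%

step 1 [1y] zero: DF = P = 2477/2500 ≈ 0.990800
step 2 [2y] swap r/1=229/9725: DF=(1 − 229/9725·(0.990800))/(1+229/9725) = 4771/5000 ≈ 0.954200
step 3 [3y] zero: DF = P = 91/100 ≈ 0.910000
step 4 [4y] swap r/1=156/6269: DF=(1 − 156/6269·(0.990800+0.954200+0.910000))/(1+156/6269) = 1133/1250 ≈ 0.906400
step 5 [5y] swap r/1=638/23169: DF=(1 − 638/23169·(0.990800+0.954200+0.910000+0.906400))/(1+638/23169) = 2181/2500 ≈ 0.872400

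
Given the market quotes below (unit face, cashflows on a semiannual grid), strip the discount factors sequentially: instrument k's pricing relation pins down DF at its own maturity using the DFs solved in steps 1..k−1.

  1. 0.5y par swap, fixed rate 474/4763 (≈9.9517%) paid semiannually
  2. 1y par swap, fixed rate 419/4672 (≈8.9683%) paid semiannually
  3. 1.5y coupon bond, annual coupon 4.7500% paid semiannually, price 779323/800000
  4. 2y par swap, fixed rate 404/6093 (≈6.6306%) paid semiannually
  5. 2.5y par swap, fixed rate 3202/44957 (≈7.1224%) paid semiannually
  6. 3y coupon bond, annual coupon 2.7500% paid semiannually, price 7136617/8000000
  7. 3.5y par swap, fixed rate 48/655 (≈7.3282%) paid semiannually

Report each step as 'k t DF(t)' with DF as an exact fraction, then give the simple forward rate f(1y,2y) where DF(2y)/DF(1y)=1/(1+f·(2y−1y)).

1 1/2 4763/5000
2 1 4581/5000
3 3/2 4541/5000
4 2 2197/2500
5 5/2 8399/10000
6 3 819/1000
7 7/2 971/1250
f(1y,2y) = ((4581/5000)/(2197/2500) − 1)/(1) = 187/4394 ≈ 4.2558%

step 1 [0.5y] swap r/2=237/4763: DF=(1 − 237/4763·(0))/(1+237/4763) = 4763/5000 ≈ 0.952600
step 2 [1y] swap r/2=419/9344: DF=(1 − 419/9344·(0.952600))/(1+419/9344) = 4581/5000 ≈ 0.916200
step 3 [1.5y] bond c/2=19/800: DF=(779323/800000 − 19/800·(0.952600+0.916200))/(1+19/800) = 4541/5000 ≈ 0.908200
step 4 [2y] swap r/2=202/6093: DF=(1 − 202/6093·(0.952600+0.916200+0.908200))/(1+202/6093) = 2197/2500 ≈ 0.878800
step 5 [2.5y] swap r/2=1601/44957: DF=(1 − 1601/44957·(0.952600+0.916200+0.908200+0.878800))/(1+1601/44957) = 8399/10000 ≈ 0.839900
step 6 [3y] bond c/2=11/800: DF=(7136617/8000000 − 11/800·(0.952600+0.916200+0.908200+0.878800+0.839900))/(1+11/800) = 819/1000 ≈ 0.819000
step 7 [3.5y] swap r/2=24/655: DF=(1 − 24/655·(0.952600+0.916200+0.908200+0.878800+0.839900+0.819000))/(1+24/655) = 971/1250 ≈ 0.776800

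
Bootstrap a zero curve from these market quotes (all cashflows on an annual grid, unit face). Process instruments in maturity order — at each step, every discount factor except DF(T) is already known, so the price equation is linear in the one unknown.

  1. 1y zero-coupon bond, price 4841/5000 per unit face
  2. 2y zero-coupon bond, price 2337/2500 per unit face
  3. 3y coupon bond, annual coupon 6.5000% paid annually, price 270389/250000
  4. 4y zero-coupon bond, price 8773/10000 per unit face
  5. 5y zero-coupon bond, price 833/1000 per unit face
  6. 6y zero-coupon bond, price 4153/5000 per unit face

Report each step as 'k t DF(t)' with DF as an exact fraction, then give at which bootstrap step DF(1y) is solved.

1 1 4841/5000
2 2 2337/2500
3 3 4497/5000
4 4 8773/10000
5 5 833/1000
6 6 4153/5000
DF(1y) is solved at step 1

step 1 [1y] zero: DF = P = 4841/5000 ≈ 0.968200
step 2 [2y] zero: DF = P = 2337/2500 ≈ 0.934800
step 3 [3y] bond c/1=13/200: DF=(270389/250000 − 13/200·(0.968200+0.934800))/(1+13/200) = 4497/5000 ≈ 0.899400
step 4 [4y] zero: DF = P = 8773/10000 ≈ 0.877300
step 5 [5y] zero: DF = P = 833/1000 ≈ 0.833000
step 6 [6y] zero: DF = P = 4153/5000 ≈ 0.830600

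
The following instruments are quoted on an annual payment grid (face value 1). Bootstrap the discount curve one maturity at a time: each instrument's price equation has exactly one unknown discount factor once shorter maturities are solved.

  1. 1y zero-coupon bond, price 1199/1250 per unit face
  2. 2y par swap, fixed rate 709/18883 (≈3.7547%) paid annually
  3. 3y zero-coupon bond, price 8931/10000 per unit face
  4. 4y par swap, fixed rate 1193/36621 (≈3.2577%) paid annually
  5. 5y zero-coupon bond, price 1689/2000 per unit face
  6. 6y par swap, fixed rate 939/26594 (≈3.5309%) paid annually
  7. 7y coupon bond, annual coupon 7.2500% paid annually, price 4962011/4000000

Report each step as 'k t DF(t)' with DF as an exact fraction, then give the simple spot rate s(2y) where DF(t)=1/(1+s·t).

step 1 [1y] zero: DF = P = 1199/1250 ≈ 0.959200
step 2 [2y] swap r/1=709/18883: DF=(1 − 709/18883·(0.959200))/(1+709/18883) = 9291/10000 ≈ 0.929100
step 3 [3y] zero: DF = P = 8931/10000 ≈ 0.893100
step 4 [4y] swap r/1=1193/36621: DF=(1 − 1193/36621·(0.959200+0.929100+0.893100))/(1+1193/36621) = 8807/10000 ≈ 0.880700
step 5 [5y] zero: DF = P = 1689/2000 ≈ 0.844500
step 6 [6y] swap r/1=939/26594: DF=(1 − 939/26594·(0.959200+0.929100+0.893100+0.880700+0.844500))/(1+939/26594) = 4061/5000 ≈ 0.812200
step 7 [7y] bond c/1=29/400: DF=(4962011/4000000 − 29/400·(0.959200+0.929100+0.893100+0.880700+0.844500+0.812200))/(1+29/400) = 7971/10000 ≈ 0.797100

1 1 1199/1250
2 2 9291/10000
3 3 8931/10000
4 4 8807/10000
5 5 1689/2000
6 6 4061/5000
7 7 7971/10000
s(2y) = (1/(9291/10000) − 1)/(2) = 709/18582 ≈ 3.8155%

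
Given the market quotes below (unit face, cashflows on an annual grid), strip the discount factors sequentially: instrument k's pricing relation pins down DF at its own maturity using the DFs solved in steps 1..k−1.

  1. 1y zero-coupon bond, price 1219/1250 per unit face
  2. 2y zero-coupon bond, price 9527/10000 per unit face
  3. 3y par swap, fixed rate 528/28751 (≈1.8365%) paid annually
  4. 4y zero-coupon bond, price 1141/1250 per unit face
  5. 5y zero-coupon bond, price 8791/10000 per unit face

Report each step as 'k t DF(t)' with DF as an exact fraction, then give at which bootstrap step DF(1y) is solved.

1 1 1219/1250
2 2 9527/10000
3 3 592/625
4 4 1141/1250
5 5 8791/10000
DF(1y) is solved at step 1

step 1 [1y] zero: DF = P = 1219/1250 ≈ 0.975200
step 2 [2y] zero: DF = P = 9527/10000 ≈ 0.952700
step 3 [3y] swap r/1=528/28751: DF=(1 − 528/28751·(0.975200+0.952700))/(1+528/28751) = 592/625 ≈ 0.947200
step 4 [4y] zero: DF = P = 1141/1250 ≈ 0.912800
step 5 [5y] zero: DF = P = 8791/10000 ≈ 0.879100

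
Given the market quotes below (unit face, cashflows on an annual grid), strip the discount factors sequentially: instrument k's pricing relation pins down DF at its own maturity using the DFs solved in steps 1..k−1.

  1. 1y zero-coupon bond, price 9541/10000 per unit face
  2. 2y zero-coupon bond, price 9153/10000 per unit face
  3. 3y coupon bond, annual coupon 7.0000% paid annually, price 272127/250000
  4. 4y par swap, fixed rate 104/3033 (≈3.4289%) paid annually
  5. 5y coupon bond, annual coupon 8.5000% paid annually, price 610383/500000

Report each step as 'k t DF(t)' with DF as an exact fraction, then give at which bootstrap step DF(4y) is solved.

1 1 9541/10000
2 2 9153/10000
3 3 179/200
4 4 547/625
5 5 21/25
DF(4y) is solved at step 4

step 1 [1y] zero: DF = P = 9541/10000 ≈ 0.954100
step 2 [2y] zero: DF = P = 9153/10000 ≈ 0.915300
step 3 [3y] bond c/1=7/100: DF=(272127/250000 − 7/100·(0.954100+0.915300))/(1+7/100) = 179/200 ≈ 0.895000
step 4 [4y] swap r/1=104/3033: DF=(1 − 104/3033·(0.954100+0.915300+0.895000))/(1+104/3033) = 547/625 ≈ 0.875200
step 5 [5y] bond c/1=17/200: DF=(610383/500000 − 17/200·(0.954100+0.915300+0.895000+0.875200))/(1+17/200) = 21/25 ≈ 0.840000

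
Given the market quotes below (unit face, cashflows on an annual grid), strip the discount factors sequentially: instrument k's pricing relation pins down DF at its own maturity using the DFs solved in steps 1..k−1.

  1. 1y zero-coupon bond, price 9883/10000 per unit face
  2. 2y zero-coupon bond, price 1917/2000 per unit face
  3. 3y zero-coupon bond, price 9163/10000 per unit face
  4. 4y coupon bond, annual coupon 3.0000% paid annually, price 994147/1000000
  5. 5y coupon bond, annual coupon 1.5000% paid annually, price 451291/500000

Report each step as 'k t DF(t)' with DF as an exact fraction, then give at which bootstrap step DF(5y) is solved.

step 1 [1y] zero: DF = P = 9883/10000 ≈ 0.988300
step 2 [2y] zero: DF = P = 1917/2000 ≈ 0.958500
step 3 [3y] zero: DF = P = 9163/10000 ≈ 0.916300
step 4 [4y] bond c/1=3/100: DF=(994147/1000000 − 3/100·(0.988300+0.958500+0.916300))/(1+3/100) = 4409/5000 ≈ 0.881800
step 5 [5y] bond c/1=3/200: DF=(451291/500000 − 3/200·(0.988300+0.958500+0.916300+0.881800))/(1+3/200) = 8339/10000 ≈ 0.833900

1 1 9883/10000
2 2 1917/2000
3 3 9163/10000
4 4 4409/5000
5 5 8339/10000
DF(5y) is solved at step 5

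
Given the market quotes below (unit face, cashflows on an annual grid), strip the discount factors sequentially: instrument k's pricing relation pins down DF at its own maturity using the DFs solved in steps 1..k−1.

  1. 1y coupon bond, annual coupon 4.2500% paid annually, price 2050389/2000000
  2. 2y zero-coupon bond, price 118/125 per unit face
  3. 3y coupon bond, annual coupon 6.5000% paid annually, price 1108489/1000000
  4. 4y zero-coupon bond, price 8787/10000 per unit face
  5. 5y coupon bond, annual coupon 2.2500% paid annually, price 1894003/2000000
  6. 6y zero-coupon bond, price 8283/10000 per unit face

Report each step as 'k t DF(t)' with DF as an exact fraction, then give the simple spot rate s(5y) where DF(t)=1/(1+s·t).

step 1 [1y] bond c/1=17/400: DF=(2050389/2000000 − 17/400·(0))/(1+17/400) = 4917/5000 ≈ 0.983400
step 2 [2y] zero: DF = P = 118/125 ≈ 0.944000
step 3 [3y] bond c/1=13/200: DF=(1108489/1000000 − 13/200·(0.983400+0.944000))/(1+13/200) = 577/625 ≈ 0.923200
step 4 [4y] zero: DF = P = 8787/10000 ≈ 0.878700
step 5 [5y] bond c/1=9/400: DF=(1894003/2000000 − 9/400·(0.983400+0.944000+0.923200+0.878700))/(1+9/400) = 8441/10000 ≈ 0.844100
step 6 [6y] zero: DF = P = 8283/10000 ≈ 0.828300

1 1 4917/5000
2 2 118/125
3 3 577/625
4 4 8787/10000
5 5 8441/10000
6 6 8283/10000
s(5y) = (1/(8441/10000) − 1)/(5) = 1559/42205 ≈ 3.6939%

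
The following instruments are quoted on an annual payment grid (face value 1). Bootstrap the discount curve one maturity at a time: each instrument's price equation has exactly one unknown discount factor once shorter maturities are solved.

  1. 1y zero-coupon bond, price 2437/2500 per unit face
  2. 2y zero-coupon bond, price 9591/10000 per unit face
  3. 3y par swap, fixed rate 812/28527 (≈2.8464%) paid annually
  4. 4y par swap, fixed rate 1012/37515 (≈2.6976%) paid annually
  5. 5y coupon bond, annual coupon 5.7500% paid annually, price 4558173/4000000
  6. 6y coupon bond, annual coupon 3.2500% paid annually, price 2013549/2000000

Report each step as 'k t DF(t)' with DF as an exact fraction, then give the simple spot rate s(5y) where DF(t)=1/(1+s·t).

step 1 [1y] zero: DF = P = 2437/2500 ≈ 0.974800
step 2 [2y] zero: DF = P = 9591/10000 ≈ 0.959100
step 3 [3y] swap r/1=812/28527: DF=(1 − 812/28527·(0.974800+0.959100))/(1+812/28527) = 2297/2500 ≈ 0.918800
step 4 [4y] swap r/1=1012/37515: DF=(1 − 1012/37515·(0.974800+0.959100+0.918800))/(1+1012/37515) = 2247/2500 ≈ 0.898800
step 5 [5y] bond c/1=23/400: DF=(4558173/4000000 − 23/400·(0.974800+0.959100+0.918800+0.898800))/(1+23/400) = 546/625 ≈ 0.873600
step 6 [6y] bond c/1=13/400: DF=(2013549/2000000 − 13/400·(0.974800+0.959100+0.918800+0.898800+0.873600))/(1+13/400) = 1659/2000 ≈ 0.829500

1 1 2437/2500
2 2 9591/10000
3 3 2297/2500
4 4 2247/2500
5 5 546/625
6 6 1659/2000
s(5y) = (1/(546/625) − 1)/(5) = 79/2730 ≈ 2.8938%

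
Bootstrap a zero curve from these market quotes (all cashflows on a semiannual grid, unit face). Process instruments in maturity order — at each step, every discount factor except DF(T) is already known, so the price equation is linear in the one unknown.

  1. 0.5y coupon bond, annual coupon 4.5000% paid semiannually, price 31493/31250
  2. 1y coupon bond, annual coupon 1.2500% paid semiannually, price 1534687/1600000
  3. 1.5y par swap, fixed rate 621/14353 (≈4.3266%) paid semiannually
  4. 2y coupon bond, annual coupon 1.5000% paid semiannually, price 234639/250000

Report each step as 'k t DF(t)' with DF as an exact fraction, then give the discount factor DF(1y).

step 1 [0.5y] bond c/2=9/400: DF=(31493/31250 − 9/400·(0))/(1+9/400) = 616/625 ≈ 0.985600
step 2 [1y] bond c/2=1/160: DF=(1534687/1600000 − 1/160·(0.985600))/(1+1/160) = 9471/10000 ≈ 0.947100
step 3 [1.5y] swap r/2=621/28706: DF=(1 − 621/28706·(0.985600+0.947100))/(1+621/28706) = 9379/10000 ≈ 0.937900
step 4 [2y] bond c/2=3/400: DF=(234639/250000 − 3/400·(0.985600+0.947100+0.937900))/(1+3/400) = 4551/5000 ≈ 0.910200

1 1/2 616/625
2 1 9471/10000
3 3/2 9379/10000
4 2 4551/5000
DF(1y) = 9471/10000 ≈ 0.947100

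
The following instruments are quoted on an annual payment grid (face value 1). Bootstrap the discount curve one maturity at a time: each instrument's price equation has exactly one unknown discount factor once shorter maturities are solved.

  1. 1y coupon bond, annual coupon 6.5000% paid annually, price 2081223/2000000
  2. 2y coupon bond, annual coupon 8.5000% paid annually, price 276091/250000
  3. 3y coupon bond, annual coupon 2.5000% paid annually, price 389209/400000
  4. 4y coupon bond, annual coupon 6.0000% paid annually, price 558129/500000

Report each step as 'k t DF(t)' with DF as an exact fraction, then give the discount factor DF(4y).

1 1 9771/10000
2 2 9413/10000
3 3 361/400
4 4 4467/5000
DF(4y) = 4467/5000 ≈ 0.893400

step 1 [1y] bond c/1=13/200: DF=(2081223/2000000 − 13/200·(0))/(1+13/200) = 9771/10000 ≈ 0.977100
step 2 [2y] bond c/1=17/200: DF=(276091/250000 − 17/200·(0.977100))/(1+17/200) = 9413/10000 ≈ 0.941300
step 3 [3y] bond c/1=1/40: DF=(389209/400000 − 1/40·(0.977100+0.941300))/(1+1/40) = 361/400 ≈ 0.902500
step 4 [4y] bond c/1=3/50: DF=(558129/500000 − 3/50·(0.977100+0.941300+0.902500))/(1+3/50) = 4467/5000 ≈ 0.893400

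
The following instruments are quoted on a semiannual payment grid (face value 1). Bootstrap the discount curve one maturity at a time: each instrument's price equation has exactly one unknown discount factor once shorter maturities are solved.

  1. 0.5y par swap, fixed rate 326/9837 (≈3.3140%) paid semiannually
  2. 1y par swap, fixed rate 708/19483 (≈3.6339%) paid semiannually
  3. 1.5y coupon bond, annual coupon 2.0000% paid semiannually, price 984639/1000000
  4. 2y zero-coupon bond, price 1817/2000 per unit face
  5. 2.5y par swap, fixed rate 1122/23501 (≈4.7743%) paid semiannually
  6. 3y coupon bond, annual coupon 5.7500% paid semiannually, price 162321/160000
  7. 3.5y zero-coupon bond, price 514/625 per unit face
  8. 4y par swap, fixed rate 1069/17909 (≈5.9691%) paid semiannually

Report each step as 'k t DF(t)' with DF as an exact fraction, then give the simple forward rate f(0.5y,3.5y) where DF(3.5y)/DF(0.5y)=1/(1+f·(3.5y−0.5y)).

step 1 [0.5y] swap r/2=163/9837: DF=(1 − 163/9837·(0))/(1+163/9837) = 9837/10000 ≈ 0.983700
step 2 [1y] swap r/2=354/19483: DF=(1 − 354/19483·(0.983700))/(1+354/19483) = 4823/5000 ≈ 0.964600
step 3 [1.5y] bond c/2=1/100: DF=(984639/1000000 − 1/100·(0.983700+0.964600))/(1+1/100) = 2389/2500 ≈ 0.955600
step 4 [2y] zero: DF = P = 1817/2000 ≈ 0.908500
step 5 [2.5y] swap r/2=561/23501: DF=(1 − 561/23501·(0.983700+0.964600+0.955600+0.908500))/(1+561/23501) = 4439/5000 ≈ 0.887800
step 6 [3y] bond c/2=23/800: DF=(162321/160000 − 23/800·(0.983700+0.964600+0.955600+0.908500+0.887800))/(1+23/800) = 2137/2500 ≈ 0.854800
step 7 [3.5y] zero: DF = P = 514/625 ≈ 0.822400
step 8 [4y] swap r/2=1069/35818: DF=(1 − 1069/35818·(0.983700+0.964600+0.955600+0.908500+0.887800+0.854800+0.822400))/(1+1069/35818) = 3931/5000 ≈ 0.786200

1 1/2 9837/10000
2 1 4823/5000
3 3/2 2389/2500
4 2 1817/2000
5 5/2 4439/5000
6 3 2137/2500
7 7/2 514/625
8 4 3931/5000
f(0.5y,3.5y) = ((9837/10000)/(514/625) − 1)/(3) = 1613/24672 ≈ 6.5378%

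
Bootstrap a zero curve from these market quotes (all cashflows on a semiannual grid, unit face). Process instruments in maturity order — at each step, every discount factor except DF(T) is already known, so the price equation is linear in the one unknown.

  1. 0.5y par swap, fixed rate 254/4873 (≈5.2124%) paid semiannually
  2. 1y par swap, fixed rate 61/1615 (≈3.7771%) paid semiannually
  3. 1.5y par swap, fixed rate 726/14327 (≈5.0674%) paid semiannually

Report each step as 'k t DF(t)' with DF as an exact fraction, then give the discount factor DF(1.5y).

1 1/2 4873/5000
2 1 4817/5000
3 3/2 4637/5000
DF(1.5y) = 4637/5000 ≈ 0.927400

step 1 [0.5y] swap r/2=127/4873: DF=(1 − 127/4873·(0))/(1+127/4873) = 4873/5000 ≈ 0.974600
step 2 [1y] swap r/2=61/3230: DF=(1 − 61/3230·(0.974600))/(1+61/3230) = 4817/5000 ≈ 0.963400
step 3 [1.5y] swap r/2=363/14327: DF=(1 − 363/14327·(0.974600+0.963400))/(1+363/14327) = 4637/5000 ≈ 0.927400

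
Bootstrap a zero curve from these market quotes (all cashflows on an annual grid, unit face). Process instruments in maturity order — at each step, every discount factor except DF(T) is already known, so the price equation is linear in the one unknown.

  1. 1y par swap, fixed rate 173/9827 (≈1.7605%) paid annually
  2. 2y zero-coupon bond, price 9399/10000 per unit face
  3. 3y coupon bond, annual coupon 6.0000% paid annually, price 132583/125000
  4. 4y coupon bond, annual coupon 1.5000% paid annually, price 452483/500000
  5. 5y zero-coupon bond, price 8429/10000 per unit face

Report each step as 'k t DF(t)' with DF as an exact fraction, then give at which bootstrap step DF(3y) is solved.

1 1 9827/10000
2 2 9399/10000
3 3 4459/5000
4 4 17/20
5 5 8429/10000
DF(3y) is solved at step 3

step 1 [1y] swap r/1=173/9827: DF=(1 − 173/9827·(0))/(1+173/9827) = 9827/10000 ≈ 0.982700
step 2 [2y] zero: DF = P = 9399/10000 ≈ 0.939900
step 3 [3y] bond c/1=3/50: DF=(132583/125000 − 3/50·(0.982700+0.939900))/(1+3/50) = 4459/5000 ≈ 0.891800
step 4 [4y] bond c/1=3/200: DF=(452483/500000 − 3/200·(0.982700+0.939900+0.891800))/(1+3/200) = 17/20 ≈ 0.850000
step 5 [5y] zero: DF = P = 8429/10000 ≈ 0.842900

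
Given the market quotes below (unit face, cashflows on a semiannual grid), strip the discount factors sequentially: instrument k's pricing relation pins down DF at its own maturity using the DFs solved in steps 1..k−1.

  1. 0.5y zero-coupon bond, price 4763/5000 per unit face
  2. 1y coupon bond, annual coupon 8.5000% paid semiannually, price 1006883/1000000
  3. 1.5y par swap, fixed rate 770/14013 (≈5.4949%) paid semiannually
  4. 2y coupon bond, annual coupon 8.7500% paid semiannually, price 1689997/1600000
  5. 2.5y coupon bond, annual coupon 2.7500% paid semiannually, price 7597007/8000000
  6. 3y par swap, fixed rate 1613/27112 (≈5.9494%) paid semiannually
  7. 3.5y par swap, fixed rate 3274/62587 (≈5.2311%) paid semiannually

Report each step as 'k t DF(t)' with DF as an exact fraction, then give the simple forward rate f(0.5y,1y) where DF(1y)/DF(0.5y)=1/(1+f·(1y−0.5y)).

1 1/2 4763/5000
2 1 927/1000
3 3/2 923/1000
4 2 1789/2000
5 5/2 4433/5000
6 3 8387/10000
7 7/2 8363/10000
f(0.5y,1y) = ((4763/5000)/(927/1000) − 1)/(1/2) = 256/4635 ≈ 5.5232%

step 1 [0.5y] zero: DF = P = 4763/5000 ≈ 0.952600
step 2 [1y] bond c/2=17/400: DF=(1006883/1000000 − 17/400·(0.952600))/(1+17/400) = 927/1000 ≈ 0.927000
step 3 [1.5y] swap r/2=385/14013: DF=(1 − 385/14013·(0.952600+0.927000))/(1+385/14013) = 923/1000 ≈ 0.923000
step 4 [2y] bond c/2=7/160: DF=(1689997/1600000 − 7/160·(0.952600+0.927000+0.923000))/(1+7/160) = 1789/2000 ≈ 0.894500
step 5 [2.5y] bond c/2=11/800: DF=(7597007/8000000 − 11/800·(0.952600+0.927000+0.923000+0.894500))/(1+11/800) = 4433/5000 ≈ 0.886600
step 6 [3y] swap r/2=1613/54224: DF=(1 − 1613/54224·(0.952600+0.927000+0.923000+0.894500+0.886600))/(1+1613/54224) = 8387/10000 ≈ 0.838700
step 7 [3.5y] swap r/2=1637/62587: DF=(1 − 1637/62587·(0.952600+0.927000+0.923000+0.894500+0.886600+0.838700))/(1+1637/62587) = 8363/10000 ≈ 0.836300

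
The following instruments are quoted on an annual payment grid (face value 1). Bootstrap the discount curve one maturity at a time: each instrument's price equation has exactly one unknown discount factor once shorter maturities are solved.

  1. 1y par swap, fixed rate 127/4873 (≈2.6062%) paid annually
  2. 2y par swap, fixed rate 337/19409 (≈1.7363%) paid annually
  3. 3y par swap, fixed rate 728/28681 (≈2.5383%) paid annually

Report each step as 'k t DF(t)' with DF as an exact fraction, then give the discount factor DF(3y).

step 1 [1y] swap r/1=127/4873: DF=(1 − 127/4873·(0))/(1+127/4873) = 4873/5000 ≈ 0.974600
step 2 [2y] swap r/1=337/19409: DF=(1 − 337/19409·(0.974600))/(1+337/19409) = 9663/10000 ≈ 0.966300
step 3 [3y] swap r/1=728/28681: DF=(1 − 728/28681·(0.974600+0.966300))/(1+728/28681) = 1159/1250 ≈ 0.927200

1 1 4873/5000
2 2 9663/10000
3 3 1159/1250
DF(3y) = 1159/1250 ≈ 0.927200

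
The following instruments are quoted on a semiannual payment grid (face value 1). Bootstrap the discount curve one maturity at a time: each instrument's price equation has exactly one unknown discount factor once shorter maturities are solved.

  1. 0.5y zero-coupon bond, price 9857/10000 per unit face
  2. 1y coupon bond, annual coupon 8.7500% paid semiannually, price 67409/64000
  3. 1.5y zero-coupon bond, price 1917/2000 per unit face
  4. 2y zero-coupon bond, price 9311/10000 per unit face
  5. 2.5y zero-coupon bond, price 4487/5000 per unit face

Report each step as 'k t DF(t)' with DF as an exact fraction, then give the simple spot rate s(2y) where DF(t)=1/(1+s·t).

1 1/2 9857/10000
2 1 4839/5000
3 3/2 1917/2000
4 2 9311/10000
5 5/2 4487/5000
s(2y) = (1/(9311/10000) − 1)/(2) = 689/18622 ≈ 3.6999%

step 1 [0.5y] zero: DF = P = 9857/10000 ≈ 0.985700
step 2 [1y] bond c/2=7/160: DF=(67409/64000 − 7/160·(0.985700))/(1+7/160) = 4839/5000 ≈ 0.967800
step 3 [1.5y] zero: DF = P = 1917/2000 ≈ 0.958500
step 4 [2y] zero: DF = P = 9311/10000 ≈ 0.931100
step 5 [2.5y] zero: DF = P = 4487/5000 ≈ 0.897400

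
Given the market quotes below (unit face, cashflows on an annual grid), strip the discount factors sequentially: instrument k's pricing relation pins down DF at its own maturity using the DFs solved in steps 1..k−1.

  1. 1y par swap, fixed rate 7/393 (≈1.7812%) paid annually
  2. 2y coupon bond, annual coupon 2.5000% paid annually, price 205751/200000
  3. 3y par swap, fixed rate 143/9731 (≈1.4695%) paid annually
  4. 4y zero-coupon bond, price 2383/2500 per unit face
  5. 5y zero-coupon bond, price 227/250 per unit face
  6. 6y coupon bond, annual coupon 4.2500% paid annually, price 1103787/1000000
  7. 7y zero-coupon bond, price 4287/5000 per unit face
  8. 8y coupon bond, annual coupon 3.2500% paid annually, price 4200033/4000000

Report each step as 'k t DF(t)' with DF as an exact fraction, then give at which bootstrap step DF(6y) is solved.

1 1 393/400
2 2 9797/10000
3 3 9571/10000
4 4 2383/2500
5 5 227/250
6 6 8639/10000
7 7 4287/5000
8 8 8123/10000
DF(6y) is solved at step 6

step 1 [1y] swap r/1=7/393: DF=(1 − 7/393·(0))/(1+7/393) = 393/400 ≈ 0.982500
step 2 [2y] bond c/1=1/40: DF=(205751/200000 − 1/40·(0.982500))/(1+1/40) = 9797/10000 ≈ 0.979700
step 3 [3y] swap r/1=143/9731: DF=(1 − 143/9731·(0.982500+0.979700))/(1+143/9731) = 9571/10000 ≈ 0.957100
step 4 [4y] zero: DF = P = 2383/2500 ≈ 0.953200
step 5 [5y] zero: DF = P = 227/250 ≈ 0.908000
step 6 [6y] bond c/1=17/400: DF=(1103787/1000000 − 17/400·(0.982500+0.979700+0.957100+0.953200+0.908000))/(1+17/400) = 8639/10000 ≈ 0.863900
step 7 [7y] zero: DF = P = 4287/5000 ≈ 0.857400
step 8 [8y] bond c/1=13/400: DF=(4200033/4000000 − 13/400·(0.982500+0.979700+0.957100+0.953200+0.908000+0.863900+0.857400))/(1+13/400) = 8123/10000 ≈ 0.812300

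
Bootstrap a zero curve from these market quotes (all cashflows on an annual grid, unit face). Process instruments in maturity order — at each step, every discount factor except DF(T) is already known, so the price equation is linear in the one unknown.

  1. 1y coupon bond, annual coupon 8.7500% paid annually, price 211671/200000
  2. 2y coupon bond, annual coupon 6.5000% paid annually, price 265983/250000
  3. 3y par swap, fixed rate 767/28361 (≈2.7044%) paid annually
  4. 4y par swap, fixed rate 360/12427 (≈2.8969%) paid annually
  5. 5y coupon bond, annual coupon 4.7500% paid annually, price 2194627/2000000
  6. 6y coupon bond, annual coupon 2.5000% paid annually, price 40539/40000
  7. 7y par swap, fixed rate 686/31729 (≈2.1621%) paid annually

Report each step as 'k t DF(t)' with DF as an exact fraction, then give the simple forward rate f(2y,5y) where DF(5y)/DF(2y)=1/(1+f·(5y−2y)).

1 1 2433/2500
2 2 2349/2500
3 3 9233/10000
4 4 223/250
5 5 1757/2000
6 6 2191/2500
7 7 2157/2500
f(2y,5y) = ((2349/2500)/(1757/2000) − 1)/(3) = 611/26355 ≈ 2.3183%

step 1 [1y] bond c/1=7/80: DF=(211671/200000 − 7/80·(0))/(1+7/80) = 2433/2500 ≈ 0.973200
step 2 [2y] bond c/1=13/200: DF=(265983/250000 − 13/200·(0.973200))/(1+13/200) = 2349/2500 ≈ 0.939600
step 3 [3y] swap r/1=767/28361: DF=(1 − 767/28361·(0.973200+0.939600))/(1+767/28361) = 9233/10000 ≈ 0.923300
step 4 [4y] swap r/1=360/12427: DF=(1 − 360/12427·(0.973200+0.939600+0.923300))/(1+360/12427) = 223/250 ≈ 0.892000
step 5 [5y] bond c/1=19/400: DF=(2194627/2000000 − 19/400·(0.973200+0.939600+0.923300+0.892000))/(1+19/400) = 1757/2000 ≈ 0.878500
step 6 [6y] bond c/1=1/40: DF=(40539/40000 − 1/40·(0.973200+0.939600+0.923300+0.892000+0.878500))/(1+1/40) = 2191/2500 ≈ 0.876400
step 7 [7y] swap r/1=686/31729: DF=(1 − 686/31729·(0.973200+0.939600+0.923300+0.892000+0.878500+0.876400))/(1+686/31729) = 2157/2500 ≈ 0.862800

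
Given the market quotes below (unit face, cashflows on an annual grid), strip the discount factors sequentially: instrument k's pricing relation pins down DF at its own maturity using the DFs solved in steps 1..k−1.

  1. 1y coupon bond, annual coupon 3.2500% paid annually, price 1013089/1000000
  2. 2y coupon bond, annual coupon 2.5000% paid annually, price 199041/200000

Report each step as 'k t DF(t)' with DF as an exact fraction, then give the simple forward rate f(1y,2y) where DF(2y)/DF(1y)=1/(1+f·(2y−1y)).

1 1 2453/2500
2 2 947/1000
f(1y,2y) = ((2453/2500)/(947/1000) − 1)/(1) = 171/4735 ≈ 3.6114%

step 1 [1y] bond c/1=13/400: DF=(1013089/1000000 − 13/400·(0))/(1+13/400) = 2453/2500 ≈ 0.981200
step 2 [2y] bond c/1=1/40: DF=(199041/200000 − 1/40·(0.981200))/(1+1/40) = 947/1000 ≈ 0.947000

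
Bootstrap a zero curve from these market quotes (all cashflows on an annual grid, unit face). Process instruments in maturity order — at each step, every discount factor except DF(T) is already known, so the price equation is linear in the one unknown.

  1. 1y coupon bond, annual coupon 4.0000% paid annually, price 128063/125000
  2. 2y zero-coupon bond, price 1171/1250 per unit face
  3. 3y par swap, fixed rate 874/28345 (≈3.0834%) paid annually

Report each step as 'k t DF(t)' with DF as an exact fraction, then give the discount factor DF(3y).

step 1 [1y] bond c/1=1/25: DF=(128063/125000 − 1/25·(0))/(1+1/25) = 9851/10000 ≈ 0.985100
step 2 [2y] zero: DF = P = 1171/1250 ≈ 0.936800
step 3 [3y] swap r/1=874/28345: DF=(1 − 874/28345·(0.985100+0.936800))/(1+874/28345) = 4563/5000 ≈ 0.912600

1 1 9851/10000
2 2 1171/1250
3 3 4563/5000
DF(3y) = 4563/5000 ≈ 0.912600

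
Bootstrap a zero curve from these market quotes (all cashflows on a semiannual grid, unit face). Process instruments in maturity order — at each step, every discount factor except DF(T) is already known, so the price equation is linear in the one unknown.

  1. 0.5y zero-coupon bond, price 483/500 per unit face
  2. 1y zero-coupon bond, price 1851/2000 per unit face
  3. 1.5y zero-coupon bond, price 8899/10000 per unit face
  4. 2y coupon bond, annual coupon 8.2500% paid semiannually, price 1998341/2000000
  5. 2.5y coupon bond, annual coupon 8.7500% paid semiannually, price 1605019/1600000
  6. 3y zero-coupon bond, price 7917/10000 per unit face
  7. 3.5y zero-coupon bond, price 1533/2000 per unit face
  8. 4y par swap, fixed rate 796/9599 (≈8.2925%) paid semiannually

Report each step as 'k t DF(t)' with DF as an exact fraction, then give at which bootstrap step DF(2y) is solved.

step 1 [0.5y] zero: DF = P = 483/500 ≈ 0.966000
step 2 [1y] zero: DF = P = 1851/2000 ≈ 0.925500
step 3 [1.5y] zero: DF = P = 8899/10000 ≈ 0.889900
step 4 [2y] bond c/2=33/800: DF=(1998341/2000000 − 33/800·(0.966000+0.925500+0.889900))/(1+33/800) = 4247/5000 ≈ 0.849400
step 5 [2.5y] bond c/2=7/160: DF=(1605019/1600000 − 7/160·(0.966000+0.925500+0.889900+0.849400))/(1+7/160) = 8089/10000 ≈ 0.808900
step 6 [3y] zero: DF = P = 7917/10000 ≈ 0.791700
step 7 [3.5y] zero: DF = P = 1533/2000 ≈ 0.766500
step 8 [4y] swap r/2=398/9599: DF=(1 − 398/9599·(0.966000+0.925500+0.889900+0.849400+0.808900+0.791700+0.766500))/(1+398/9599) = 3607/5000 ≈ 0.721400

1 1/2 483/500
2 1 1851/2000
3 3/2 8899/10000
4 2 4247/5000
5 5/2 8089/10000
6 3 7917/10000
7 7/2 1533/2000
8 4 3607/5000
DF(2y) is solved at step 4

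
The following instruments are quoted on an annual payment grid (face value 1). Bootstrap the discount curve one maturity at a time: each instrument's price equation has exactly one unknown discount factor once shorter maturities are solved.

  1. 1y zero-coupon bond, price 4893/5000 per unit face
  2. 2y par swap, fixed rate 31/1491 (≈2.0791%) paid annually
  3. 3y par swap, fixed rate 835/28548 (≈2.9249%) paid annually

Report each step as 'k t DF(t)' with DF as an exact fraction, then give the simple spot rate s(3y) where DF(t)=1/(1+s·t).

step 1 [1y] zero: DF = P = 4893/5000 ≈ 0.978600
step 2 [2y] swap r/1=31/1491: DF=(1 − 31/1491·(0.978600))/(1+31/1491) = 9597/10000 ≈ 0.959700
step 3 [3y] swap r/1=835/28548: DF=(1 − 835/28548·(0.978600+0.959700))/(1+835/28548) = 1833/2000 ≈ 0.916500

1 1 4893/5000
2 2 9597/10000
3 3 1833/2000
s(3y) = (1/(1833/2000) − 1)/(3) = 167/5499 ≈ 3.0369%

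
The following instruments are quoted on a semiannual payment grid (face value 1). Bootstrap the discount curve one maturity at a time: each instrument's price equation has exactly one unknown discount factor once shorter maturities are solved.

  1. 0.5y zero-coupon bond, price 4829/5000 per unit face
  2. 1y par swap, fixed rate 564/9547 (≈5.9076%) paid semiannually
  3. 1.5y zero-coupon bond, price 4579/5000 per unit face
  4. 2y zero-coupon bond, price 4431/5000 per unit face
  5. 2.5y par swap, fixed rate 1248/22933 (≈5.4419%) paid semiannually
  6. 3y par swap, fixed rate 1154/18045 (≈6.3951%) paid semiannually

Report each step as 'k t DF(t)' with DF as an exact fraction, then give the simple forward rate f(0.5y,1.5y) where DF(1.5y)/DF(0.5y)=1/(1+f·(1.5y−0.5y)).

1 1/2 4829/5000
2 1 2359/2500
3 3/2 4579/5000
4 2 4431/5000
5 5/2 547/625
6 3 8269/10000
f(0.5y,1.5y) = ((4829/5000)/(4579/5000) − 1)/(1) = 250/4579 ≈ 5.4597%

step 1 [0.5y] zero: DF = P = 4829/5000 ≈ 0.965800
step 2 [1y] swap r/2=282/9547: DF=(1 − 282/9547·(0.965800))/(1+282/9547) = 2359/2500 ≈ 0.943600
step 3 [1.5y] zero: DF = P = 4579/5000 ≈ 0.915800
step 4 [2y] zero: DF = P = 4431/5000 ≈ 0.886200
step 5 [2.5y] swap r/2=624/22933: DF=(1 − 624/22933·(0.965800+0.943600+0.915800+0.886200))/(1+624/22933) = 547/625 ≈ 0.875200
step 6 [3y] swap r/2=577/18045: DF=(1 − 577/18045·(0.965800+0.943600+0.915800+0.886200+0.875200))/(1+577/18045) = 8269/10000 ≈ 0.826900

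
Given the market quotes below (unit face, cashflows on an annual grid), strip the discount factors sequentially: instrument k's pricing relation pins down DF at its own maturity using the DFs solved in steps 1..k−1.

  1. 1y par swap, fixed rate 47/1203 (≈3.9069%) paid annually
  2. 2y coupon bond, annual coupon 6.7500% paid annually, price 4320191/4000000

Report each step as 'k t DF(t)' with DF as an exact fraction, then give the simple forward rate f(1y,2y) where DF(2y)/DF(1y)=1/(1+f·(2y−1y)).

step 1 [1y] swap r/1=47/1203: DF=(1 − 47/1203·(0))/(1+47/1203) = 1203/1250 ≈ 0.962400
step 2 [2y] bond c/1=27/400: DF=(4320191/4000000 − 27/400·(0.962400))/(1+27/400) = 9509/10000 ≈ 0.950900

1 1 1203/1250
2 2 9509/10000
f(1y,2y) = ((1203/1250)/(9509/10000) − 1)/(1) = 115/9509 ≈ 1.2094%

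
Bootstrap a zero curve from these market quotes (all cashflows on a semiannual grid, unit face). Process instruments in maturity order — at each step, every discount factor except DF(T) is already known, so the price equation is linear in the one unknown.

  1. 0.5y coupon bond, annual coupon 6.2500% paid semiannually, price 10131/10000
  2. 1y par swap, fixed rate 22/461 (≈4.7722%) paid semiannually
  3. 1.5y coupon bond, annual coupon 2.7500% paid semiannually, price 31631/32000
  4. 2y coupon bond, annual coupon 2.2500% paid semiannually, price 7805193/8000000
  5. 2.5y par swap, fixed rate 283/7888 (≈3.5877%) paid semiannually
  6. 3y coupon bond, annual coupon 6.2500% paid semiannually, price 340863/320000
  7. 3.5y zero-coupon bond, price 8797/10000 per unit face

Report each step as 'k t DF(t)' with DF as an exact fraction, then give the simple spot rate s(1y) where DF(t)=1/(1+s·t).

step 1 [0.5y] bond c/2=1/32: DF=(10131/10000 − 1/32·(0))/(1+1/32) = 614/625 ≈ 0.982400
step 2 [1y] swap r/2=11/461: DF=(1 − 11/461·(0.982400))/(1+11/461) = 4769/5000 ≈ 0.953800
step 3 [1.5y] bond c/2=11/800: DF=(31631/32000 − 11/800·(0.982400+0.953800))/(1+11/800) = 593/625 ≈ 0.948800
step 4 [2y] bond c/2=9/800: DF=(7805193/8000000 − 9/800·(0.982400+0.953800+0.948800))/(1+9/800) = 9327/10000 ≈ 0.932700
step 5 [2.5y] swap r/2=283/15776: DF=(1 − 283/15776·(0.982400+0.953800+0.948800+0.932700))/(1+283/15776) = 9151/10000 ≈ 0.915100
step 6 [3y] bond c/2=1/32: DF=(340863/320000 − 1/32·(0.982400+0.953800+0.948800+0.932700+0.915100))/(1+1/32) = 1779/2000 ≈ 0.889500
step 7 [3.5y] zero: DF = P = 8797/10000 ≈ 0.879700

1 1/2 614/625
2 1 4769/5000
3 3/2 593/625
4 2 9327/10000
5 5/2 9151/10000
6 3 1779/2000
7 7/2 8797/10000
s(1y) = (1/(4769/5000) − 1)/(1) = 231/4769 ≈ 4.8438%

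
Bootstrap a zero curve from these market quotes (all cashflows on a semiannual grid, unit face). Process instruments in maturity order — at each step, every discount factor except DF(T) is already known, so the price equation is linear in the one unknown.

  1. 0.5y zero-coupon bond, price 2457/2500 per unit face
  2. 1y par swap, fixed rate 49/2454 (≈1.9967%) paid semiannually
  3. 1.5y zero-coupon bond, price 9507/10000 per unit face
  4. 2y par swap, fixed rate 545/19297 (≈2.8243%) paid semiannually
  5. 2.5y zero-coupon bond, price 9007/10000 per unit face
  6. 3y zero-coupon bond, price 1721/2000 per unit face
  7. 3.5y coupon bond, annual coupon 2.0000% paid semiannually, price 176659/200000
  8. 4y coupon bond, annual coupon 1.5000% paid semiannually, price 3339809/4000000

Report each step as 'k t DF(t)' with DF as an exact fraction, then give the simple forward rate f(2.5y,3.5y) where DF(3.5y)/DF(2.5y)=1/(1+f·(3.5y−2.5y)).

step 1 [0.5y] zero: DF = P = 2457/2500 ≈ 0.982800
step 2 [1y] swap r/2=49/4908: DF=(1 − 49/4908·(0.982800))/(1+49/4908) = 2451/2500 ≈ 0.980400
step 3 [1.5y] zero: DF = P = 9507/10000 ≈ 0.950700
step 4 [2y] swap r/2=545/38594: DF=(1 − 545/38594·(0.982800+0.980400+0.950700))/(1+545/38594) = 1891/2000 ≈ 0.945500
step 5 [2.5y] zero: DF = P = 9007/10000 ≈ 0.900700
step 6 [3y] zero: DF = P = 1721/2000 ≈ 0.860500
step 7 [3.5y] bond c/2=1/100: DF=(176659/200000 − 1/100·(0.982800+0.980400+0.950700+0.945500+0.900700+0.860500))/(1+1/100) = 8189/10000 ≈ 0.818900
step 8 [4y] bond c/2=3/400: DF=(3339809/4000000 − 3/400·(0.982800+0.980400+0.950700+0.945500+0.900700+0.860500+0.818900))/(1+3/400) = 488/625 ≈ 0.780800

1 1/2 2457/2500
2 1 2451/2500
3 3/2 9507/10000
4 2 1891/2000
5 5/2 9007/10000
6 3 1721/2000
7 7/2 8189/10000
8 4 488/625
f(2.5y,3.5y) = ((9007/10000)/(8189/10000) − 1)/(1) = 818/8189 ≈ 9.9890%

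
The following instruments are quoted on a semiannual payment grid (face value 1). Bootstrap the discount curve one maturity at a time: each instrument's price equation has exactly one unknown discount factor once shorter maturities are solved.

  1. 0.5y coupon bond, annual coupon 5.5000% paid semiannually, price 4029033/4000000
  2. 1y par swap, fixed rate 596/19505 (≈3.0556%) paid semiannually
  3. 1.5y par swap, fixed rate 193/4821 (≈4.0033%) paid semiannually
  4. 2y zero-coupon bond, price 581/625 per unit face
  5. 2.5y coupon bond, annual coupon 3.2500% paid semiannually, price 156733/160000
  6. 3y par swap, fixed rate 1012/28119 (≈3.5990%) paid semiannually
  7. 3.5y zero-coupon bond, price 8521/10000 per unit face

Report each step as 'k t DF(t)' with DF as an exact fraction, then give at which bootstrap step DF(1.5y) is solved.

1 1/2 9803/10000
2 1 4851/5000
3 3/2 9421/10000
4 2 581/625
5 5/2 2257/2500
6 3 2247/2500
7 7/2 8521/10000
DF(1.5y) is solved at step 3

step 1 [0.5y] bond c/2=11/400: DF=(4029033/4000000 − 11/400·(0))/(1+11/400) = 9803/10000 ≈ 0.980300
step 2 [1y] swap r/2=298/19505: DF=(1 − 298/19505·(0.980300))/(1+298/19505) = 4851/5000 ≈ 0.970200
step 3 [1.5y] swap r/2=193/9642: DF=(1 − 193/9642·(0.980300+0.970200))/(1+193/9642) = 9421/10000 ≈ 0.942100
step 4 [2y] zero: DF = P = 581/625 ≈ 0.929600
step 5 [2.5y] bond c/2=13/800: DF=(156733/160000 − 13/800·(0.980300+0.970200+0.942100+0.929600))/(1+13/800) = 2257/2500 ≈ 0.902800
step 6 [3y] swap r/2=506/28119: DF=(1 − 506/28119·(0.980300+0.970200+0.942100+0.929600+0.902800))/(1+506/28119) = 2247/2500 ≈ 0.898800
step 7 [3.5y] zero: DF = P = 8521/10000 ≈ 0.852100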